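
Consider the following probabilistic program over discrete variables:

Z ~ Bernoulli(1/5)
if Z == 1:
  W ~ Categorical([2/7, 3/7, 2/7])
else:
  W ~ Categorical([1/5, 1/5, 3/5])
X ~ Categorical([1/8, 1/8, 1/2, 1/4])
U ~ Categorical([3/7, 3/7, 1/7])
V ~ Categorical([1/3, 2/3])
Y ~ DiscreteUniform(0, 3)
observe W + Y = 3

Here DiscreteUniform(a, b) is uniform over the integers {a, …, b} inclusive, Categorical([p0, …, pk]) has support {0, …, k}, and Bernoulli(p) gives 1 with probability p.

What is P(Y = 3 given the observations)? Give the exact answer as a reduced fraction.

P(Y = 3 | obs) = 38/175

Enumerate traces; 144 have nonzero weight after conditioning:
  (Z=0, W=0, X=0, U=0, V=0, Y=3) weight 1/1400
  (Z=0, W=0, X=0, U=0, V=1, Y=3) weight 1/700
  (Z=0, W=0, X=0, U=1, V=0, Y=3) weight 1/1400
  (Z=0, W=0, X=0, U=1, V=1, Y=3) weight 1/700
  (Z=0, W=0, X=0, U=2, V=0, Y=3) weight 1/4200
  (Z=0, W=0, X=0, U=2, V=1, Y=3) weight 1/2100
  (Z=0, W=0, X=1, U=0, V=0, Y=3) weight 1/1400
  (Z=0, W=0, X=1, U=0, V=1, Y=3) weight 1/700
  (Z=0, W=1, X=0, U=0, V=0, Y=2) weight 1/1400
  (Z=0, W=2, X=0, U=0, V=0, Y=1) weight 3/1400
  … 134 more
Group by Y:
  weight(Y=1) = 47/350
  weight(Y=2) = 43/700
  weight(Y=3) = 19/350
Total weight = 47/350 + 43/700 + 19/350 = 1/4
P(Y=1 | obs) = 47/350 / 1/4 = 94/175
P(Y=2 | obs) = 43/700 / 1/4 = 43/175
P(Y=3 | obs) = 19/350 / 1/4 = 38/175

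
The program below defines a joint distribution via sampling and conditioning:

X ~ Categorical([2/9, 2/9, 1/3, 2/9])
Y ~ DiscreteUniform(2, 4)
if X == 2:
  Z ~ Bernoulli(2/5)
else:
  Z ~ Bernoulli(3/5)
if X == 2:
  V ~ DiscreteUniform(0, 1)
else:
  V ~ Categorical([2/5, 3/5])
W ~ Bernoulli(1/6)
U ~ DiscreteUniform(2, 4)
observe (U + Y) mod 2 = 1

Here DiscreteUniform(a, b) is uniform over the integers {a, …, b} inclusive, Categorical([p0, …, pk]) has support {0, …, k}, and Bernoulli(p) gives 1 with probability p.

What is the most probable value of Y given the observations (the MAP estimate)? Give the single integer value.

Enumerate traces; 128 have nonzero weight after conditioning:
  (X=0, Y=2, Z=0, V=0, W=0, U=3) weight 4/1215
  (X=0, Y=2, Z=0, V=0, W=1, U=3) weight 4/6075
  (X=0, Y=2, Z=0, V=1, W=0, U=3) weight 2/405
  (X=0, Y=2, Z=0, V=1, W=1, U=3) weight 2/2025
  (X=0, Y=2, Z=1, V=0, W=0, U=3) weight 2/405
  (X=0, Y=2, Z=1, V=0, W=1, U=3) weight 2/2025
  (X=0, Y=2, Z=1, V=1, W=0, U=3) weight 1/135
  (X=0, Y=2, Z=1, V=1, W=1, U=3) weight 1/675
  (X=0, Y=3, Z=0, V=0, W=0, U=2) weight 4/1215
  (X=0, Y=4, Z=0, V=0, W=0, U=3) weight 4/1215
  … 118 more
Group by Y:
  weight(Y=2) = 1/9
  weight(Y=3) = 2/9
  weight(Y=4) = 1/9
Total weight = 1/9 + 2/9 + 1/9 = 4/9
P(Y=2 | obs) = 1/9 / 4/9 = 1/4
P(Y=3 | obs) = 2/9 / 4/9 = 1/2
P(Y=4 | obs) = 1/9 / 4/9 = 1/4
argmax = 3

argmax_v P(Y = v | obs) = 3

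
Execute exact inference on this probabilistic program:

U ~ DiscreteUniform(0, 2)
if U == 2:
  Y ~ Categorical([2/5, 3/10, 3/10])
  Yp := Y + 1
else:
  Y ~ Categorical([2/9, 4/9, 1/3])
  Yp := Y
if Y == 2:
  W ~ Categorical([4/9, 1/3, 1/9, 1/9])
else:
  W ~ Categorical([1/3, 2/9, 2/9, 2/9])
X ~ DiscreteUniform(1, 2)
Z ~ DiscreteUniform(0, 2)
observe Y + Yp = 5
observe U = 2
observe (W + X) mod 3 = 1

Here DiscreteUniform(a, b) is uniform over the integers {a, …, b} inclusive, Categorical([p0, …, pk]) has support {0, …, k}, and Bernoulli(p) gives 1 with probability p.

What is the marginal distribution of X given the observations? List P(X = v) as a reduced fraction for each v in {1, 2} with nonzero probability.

Enumerate traces; 9 have nonzero weight after conditioning:
  (U=2, Y=2, W=0, X=1, Z=0) weight 1/135
  (U=2, Y=2, W=0, X=1, Z=1) weight 1/135
  (U=2, Y=2, W=0, X=1, Z=2) weight 1/135
  (U=2, Y=2, W=2, X=2, Z=0) weight 1/540
  (U=2, Y=2, W=2, X=2, Z=1) weight 1/540
  (U=2, Y=2, W=2, X=2, Z=2) weight 1/540
  (U=2, Y=2, W=3, X=1, Z=0) weight 1/540
  (U=2, Y=2, W=3, X=1, Z=1) weight 1/540
  … 1 more
Group by X:
  weight(X=1) = 1/36
  weight(X=2) = 1/180
Total weight = 1/36 + 1/180 = 1/30
P(X=1 | obs) = 1/36 / 1/30 = 5/6
P(X=2 | obs) = 1/180 / 1/30 = 1/6

P(X=1) = 5/6, P(X=2) = 1/6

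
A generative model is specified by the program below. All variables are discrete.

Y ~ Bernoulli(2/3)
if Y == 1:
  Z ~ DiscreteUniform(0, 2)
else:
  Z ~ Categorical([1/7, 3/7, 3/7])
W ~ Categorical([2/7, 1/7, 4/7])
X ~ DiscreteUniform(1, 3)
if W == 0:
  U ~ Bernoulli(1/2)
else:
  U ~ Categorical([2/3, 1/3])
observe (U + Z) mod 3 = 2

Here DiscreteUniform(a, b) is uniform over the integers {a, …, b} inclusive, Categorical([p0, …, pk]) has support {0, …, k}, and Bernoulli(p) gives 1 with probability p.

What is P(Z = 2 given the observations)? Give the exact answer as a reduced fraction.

Enumerate traces; 36 have nonzero weight after conditioning:
  (Y=0, Z=1, W=0, X=1, U=1) weight 1/147
  (Y=0, Z=1, W=0, X=2, U=1) weight 1/147
  (Y=0, Z=1, W=0, X=3, U=1) weight 1/147
  (Y=0, Z=1, W=1, X=1, U=1) weight 1/441
  (Y=0, Z=1, W=1, X=2, U=1) weight 1/441
  (Y=0, Z=1, W=1, X=3, U=1) weight 1/441
  (Y=0, Z=1, W=2, X=1, U=1) weight 4/441
  (Y=0, Z=1, W=2, X=2, U=1) weight 4/441
  (Y=0, Z=2, W=0, X=1, U=0) weight 1/147
  … 27 more
Group by Z:
  weight(Z=1) = 184/1323
  weight(Z=2) = 299/1323
Total weight = 184/1323 + 299/1323 = 23/63
P(Z=1 | obs) = 184/1323 / 23/63 = 8/21
P(Z=2 | obs) = 299/1323 / 23/63 = 13/21

P(Z = 2 | obs) = 13/21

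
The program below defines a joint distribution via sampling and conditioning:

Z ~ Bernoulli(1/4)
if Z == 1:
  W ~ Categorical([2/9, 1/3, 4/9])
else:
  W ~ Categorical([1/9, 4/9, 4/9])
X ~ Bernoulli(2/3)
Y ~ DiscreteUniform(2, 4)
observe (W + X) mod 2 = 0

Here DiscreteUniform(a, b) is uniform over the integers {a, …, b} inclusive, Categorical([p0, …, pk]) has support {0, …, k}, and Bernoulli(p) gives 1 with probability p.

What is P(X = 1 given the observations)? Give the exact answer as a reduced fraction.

Enumerate traces; 18 have nonzero weight after conditioning:
  (Z=0, W=0, X=0, Y=2) weight 1/108
  (Z=0, W=0, X=0, Y=3) weight 1/108
  (Z=0, W=0, X=0, Y=4) weight 1/108
  (Z=0, W=1, X=1, Y=2) weight 2/27
  (Z=0, W=1, X=1, Y=3) weight 2/27
  (Z=0, W=1, X=1, Y=4) weight 2/27
  (Z=0, W=2, X=0, Y=2) weight 1/27
  (Z=0, W=2, X=0, Y=3) weight 1/27
  … 10 more
Group by X:
  weight(X=0) = 7/36
  weight(X=1) = 5/18
Total weight = 7/36 + 5/18 = 17/36
P(X=0 | obs) = 7/36 / 17/36 = 7/17
P(X=1 | obs) = 5/18 / 17/36 = 10/17

P(X = 1 | obs) = 10/17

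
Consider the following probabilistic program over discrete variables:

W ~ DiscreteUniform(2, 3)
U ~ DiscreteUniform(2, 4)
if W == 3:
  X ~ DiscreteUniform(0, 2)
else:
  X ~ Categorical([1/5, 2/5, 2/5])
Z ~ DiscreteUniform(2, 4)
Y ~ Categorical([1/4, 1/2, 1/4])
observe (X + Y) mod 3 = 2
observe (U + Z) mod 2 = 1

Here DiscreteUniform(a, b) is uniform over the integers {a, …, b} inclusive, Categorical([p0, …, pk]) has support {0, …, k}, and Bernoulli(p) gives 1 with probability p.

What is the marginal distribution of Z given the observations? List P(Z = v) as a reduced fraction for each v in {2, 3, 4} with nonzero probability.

P(Z=2) = 1/4, P(Z=3) = 1/2, P(Z=4) = 1/4

Enumerate traces; 24 have nonzero weight after conditioning:
  (W=2, U=2, X=0, Z=3, Y=2) weight 1/360
  (W=2, U=2, X=1, Z=3, Y=1) weight 1/90
  (W=2, U=2, X=2, Z=3, Y=0) weight 1/180
  (W=2, U=3, X=0, Z=2, Y=2) weight 1/360
  (W=2, U=3, X=0, Z=4, Y=2) weight 1/360
  (W=2, U=3, X=1, Z=2, Y=1) weight 1/90
  (W=2, U=3, X=1, Z=4, Y=1) weight 1/90
  (W=2, U=3, X=2, Z=2, Y=0) weight 1/180
  … 16 more
Group by Z:
  weight(Z=2) = 41/1080
  weight(Z=3) = 41/540
  weight(Z=4) = 41/1080
Total weight = 41/1080 + 41/540 + 41/1080 = 41/270
P(Z=2 | obs) = 41/1080 / 41/270 = 1/4
P(Z=3 | obs) = 41/540 / 41/270 = 1/2
P(Z=4 | obs) = 41/1080 / 41/270 = 1/4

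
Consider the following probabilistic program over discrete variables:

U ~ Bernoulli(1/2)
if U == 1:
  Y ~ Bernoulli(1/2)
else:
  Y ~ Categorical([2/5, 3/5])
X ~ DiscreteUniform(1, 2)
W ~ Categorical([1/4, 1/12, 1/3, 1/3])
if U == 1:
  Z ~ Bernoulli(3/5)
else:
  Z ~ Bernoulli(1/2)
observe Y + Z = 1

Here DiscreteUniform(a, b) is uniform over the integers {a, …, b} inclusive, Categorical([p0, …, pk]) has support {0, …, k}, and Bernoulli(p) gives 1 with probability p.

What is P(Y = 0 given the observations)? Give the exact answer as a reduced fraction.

P(Y = 0 | obs) = 1/2

Enumerate traces; 32 have nonzero weight after conditioning:
  (U=0, Y=0, X=1, W=0, Z=1) weight 1/80
  (U=0, Y=0, X=1, W=1, Z=1) weight 1/240
  (U=0, Y=0, X=1, W=2, Z=1) weight 1/60
  (U=0, Y=0, X=1, W=3, Z=1) weight 1/60
  (U=0, Y=0, X=2, W=0, Z=1) weight 1/80
  (U=0, Y=0, X=2, W=1, Z=1) weight 1/240
  (U=0, Y=0, X=2, W=2, Z=1) weight 1/60
  (U=0, Y=0, X=2, W=3, Z=1) weight 1/60
  (U=0, Y=1, X=1, W=0, Z=0) weight 3/160
  … 23 more
Group by Y:
  weight(Y=0) = 1/4
  weight(Y=1) = 1/4
Total weight = 1/4 + 1/4 = 1/2
P(Y=0 | obs) = 1/4 / 1/2 = 1/2
P(Y=1 | obs) = 1/4 / 1/2 = 1/2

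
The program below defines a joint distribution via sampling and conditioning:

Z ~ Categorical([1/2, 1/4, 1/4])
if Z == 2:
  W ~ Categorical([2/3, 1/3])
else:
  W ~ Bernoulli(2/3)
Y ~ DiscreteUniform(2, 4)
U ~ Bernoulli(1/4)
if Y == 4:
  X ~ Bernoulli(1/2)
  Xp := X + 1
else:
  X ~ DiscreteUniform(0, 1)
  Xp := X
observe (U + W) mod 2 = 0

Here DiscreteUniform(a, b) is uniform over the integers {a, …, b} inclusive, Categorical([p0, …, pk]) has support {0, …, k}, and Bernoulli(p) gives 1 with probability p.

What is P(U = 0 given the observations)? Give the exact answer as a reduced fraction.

Enumerate traces; 36 have nonzero weight after conditioning:
  (Z=0, W=0, Y=2, U=0, X=0) weight 1/48
  (Z=0, W=0, Y=2, U=0, X=1) weight 1/48
  (Z=0, W=0, Y=3, U=0, X=0) weight 1/48
  (Z=0, W=0, Y=3, U=0, X=1) weight 1/48
  (Z=0, W=0, Y=4, U=0, X=0) weight 1/48
  (Z=0, W=0, Y=4, U=0, X=1) weight 1/48
  (Z=0, W=1, Y=2, U=1, X=0) weight 1/72
  (Z=0, W=1, Y=2, U=1, X=1) weight 1/72
  … 28 more
Group by U:
  weight(U=0) = 5/16
  weight(U=1) = 7/48
Total weight = 5/16 + 7/48 = 11/24
P(U=0 | obs) = 5/16 / 11/24 = 15/22
P(U=1 | obs) = 7/48 / 11/24 = 7/22

P(U = 0 | obs) = 15/22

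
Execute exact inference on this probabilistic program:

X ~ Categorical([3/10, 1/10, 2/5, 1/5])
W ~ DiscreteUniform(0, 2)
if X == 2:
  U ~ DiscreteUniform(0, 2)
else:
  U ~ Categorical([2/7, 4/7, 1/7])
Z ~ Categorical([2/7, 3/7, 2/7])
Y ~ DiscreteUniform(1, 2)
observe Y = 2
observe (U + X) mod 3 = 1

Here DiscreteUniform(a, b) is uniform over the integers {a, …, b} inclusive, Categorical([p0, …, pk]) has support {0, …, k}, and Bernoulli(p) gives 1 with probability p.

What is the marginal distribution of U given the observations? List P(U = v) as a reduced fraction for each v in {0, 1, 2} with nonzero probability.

Enumerate traces; 36 have nonzero weight after conditioning:
  (X=0, W=0, U=1, Z=0, Y=2) weight 2/245
  (X=0, W=0, U=1, Z=1, Y=2) weight 3/245
  (X=0, W=0, U=1, Z=2, Y=2) weight 2/245
  (X=0, W=1, U=1, Z=0, Y=2) weight 2/245
  (X=0, W=1, U=1, Z=1, Y=2) weight 3/245
  (X=0, W=1, U=1, Z=2, Y=2) weight 2/245
  (X=0, W=2, U=1, Z=0, Y=2) weight 2/245
  (X=0, W=2, U=1, Z=1, Y=2) weight 3/245
  (X=1, W=0, U=0, Z=0, Y=2) weight 1/735
  (X=2, W=0, U=2, Z=0, Y=2) weight 2/315
  … 26 more
Group by U:
  weight(U=0) = 1/70
  weight(U=1) = 1/7
  weight(U=2) = 1/15
Total weight = 1/70 + 1/7 + 1/15 = 47/210
P(U=0 | obs) = 1/70 / 47/210 = 3/47
P(U=1 | obs) = 1/7 / 47/210 = 30/47
P(U=2 | obs) = 1/15 / 47/210 = 14/47

P(U=0) = 3/47, P(U=1) = 30/47, P(U=2) = 14/47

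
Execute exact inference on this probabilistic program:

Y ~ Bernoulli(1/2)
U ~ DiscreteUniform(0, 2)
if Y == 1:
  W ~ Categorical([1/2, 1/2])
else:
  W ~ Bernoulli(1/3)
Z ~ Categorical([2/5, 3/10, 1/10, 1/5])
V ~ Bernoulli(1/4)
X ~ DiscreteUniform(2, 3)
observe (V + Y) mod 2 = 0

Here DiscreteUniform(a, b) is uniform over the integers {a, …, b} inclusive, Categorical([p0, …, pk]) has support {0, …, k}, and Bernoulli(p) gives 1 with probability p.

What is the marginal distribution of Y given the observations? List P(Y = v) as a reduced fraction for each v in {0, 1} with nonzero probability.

Enumerate traces; 96 have nonzero weight after conditioning:
  (Y=0, U=0, W=0, Z=0, V=0, X=2) weight 1/60
  (Y=0, U=0, W=0, Z=0, V=0, X=3) weight 1/60
  (Y=0, U=0, W=0, Z=1, V=0, X=2) weight 1/80
  (Y=0, U=0, W=0, Z=1, V=0, X=3) weight 1/80
  (Y=0, U=0, W=0, Z=2, V=0, X=2) weight 1/240
  (Y=0, U=0, W=0, Z=2, V=0, X=3) weight 1/240
  (Y=0, U=0, W=0, Z=3, V=0, X=2) weight 1/120
  (Y=0, U=0, W=0, Z=3, V=0, X=3) weight 1/120
  (Y=1, U=0, W=0, Z=0, V=1, X=2) weight 1/240
  … 87 more
Group by Y:
  weight(Y=0) = 3/8
  weight(Y=1) = 1/8
Total weight = 3/8 + 1/8 = 1/2
P(Y=0 | obs) = 3/8 / 1/2 = 3/4
P(Y=1 | obs) = 1/8 / 1/2 = 1/4

P(Y=0) = 3/4, P(Y=1) = 1/4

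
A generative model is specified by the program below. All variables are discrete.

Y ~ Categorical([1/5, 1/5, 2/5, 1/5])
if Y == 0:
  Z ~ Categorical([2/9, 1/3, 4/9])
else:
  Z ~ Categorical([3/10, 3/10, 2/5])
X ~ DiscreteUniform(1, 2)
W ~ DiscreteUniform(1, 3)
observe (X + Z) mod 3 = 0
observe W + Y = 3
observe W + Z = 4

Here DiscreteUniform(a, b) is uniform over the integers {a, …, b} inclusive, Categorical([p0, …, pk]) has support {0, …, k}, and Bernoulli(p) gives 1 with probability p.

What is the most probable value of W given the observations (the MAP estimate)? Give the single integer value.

Enumerate traces; 2 have nonzero weight after conditioning:
  (Y=0, Z=1, X=2, W=3) weight 1/90
  (Y=1, Z=2, X=1, W=2) weight 1/75
Group by W:
  weight(W=2) = 1/75
  weight(W=3) = 1/90
Total weight = 1/75 + 1/90 = 11/450
P(W=2 | obs) = 1/75 / 11/450 = 6/11
P(W=3 | obs) = 1/90 / 11/450 = 5/11
argmax = 2

argmax_v P(W = v | obs) = 2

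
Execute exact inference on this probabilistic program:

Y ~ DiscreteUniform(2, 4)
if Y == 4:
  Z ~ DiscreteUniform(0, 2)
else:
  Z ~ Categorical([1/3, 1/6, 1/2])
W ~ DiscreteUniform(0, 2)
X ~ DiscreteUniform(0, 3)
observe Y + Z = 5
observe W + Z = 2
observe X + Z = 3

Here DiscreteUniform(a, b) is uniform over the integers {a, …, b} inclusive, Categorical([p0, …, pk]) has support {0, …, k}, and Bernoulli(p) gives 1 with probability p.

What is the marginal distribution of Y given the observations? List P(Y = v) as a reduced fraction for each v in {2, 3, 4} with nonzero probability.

P(Y=3) = 3/5, P(Y=4) = 2/5

Enumerate traces; 2 have nonzero weight after conditioning:
  (Y=3, Z=2, W=0, X=1) weight 1/72
  (Y=4, Z=1, W=1, X=2) weight 1/108
Group by Y:
  weight(Y=3) = 1/72
  weight(Y=4) = 1/108
Total weight = 1/72 + 1/108 = 5/216
P(Y=3 | obs) = 1/72 / 5/216 = 3/5
P(Y=4 | obs) = 1/108 / 5/216 = 2/5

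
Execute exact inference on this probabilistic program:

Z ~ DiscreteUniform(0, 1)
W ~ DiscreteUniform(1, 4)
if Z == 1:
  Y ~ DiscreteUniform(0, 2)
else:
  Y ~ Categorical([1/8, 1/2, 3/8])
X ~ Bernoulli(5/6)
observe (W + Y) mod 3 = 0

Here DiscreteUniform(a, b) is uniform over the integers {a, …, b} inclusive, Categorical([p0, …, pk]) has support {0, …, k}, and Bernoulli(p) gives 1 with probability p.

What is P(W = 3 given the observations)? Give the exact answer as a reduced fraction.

Enumerate traces; 16 have nonzero weight after conditioning:
  (Z=0, W=1, Y=2, X=0) weight 1/128
  (Z=0, W=1, Y=2, X=1) weight 5/128
  (Z=0, W=2, Y=1, X=0) weight 1/96
  (Z=0, W=2, Y=1, X=1) weight 5/96
  (Z=0, W=3, Y=0, X=0) weight 1/384
  (Z=0, W=3, Y=0, X=1) weight 5/384
  (Z=0, W=4, Y=2, X=0) weight 1/128
  (Z=0, W=4, Y=2, X=1) weight 5/128
  … 8 more
Group by W:
  weight(W=1) = 17/192
  weight(W=2) = 5/48
  weight(W=3) = 11/192
  weight(W=4) = 17/192
Total weight = 17/192 + 5/48 + 11/192 + 17/192 = 65/192
P(W=1 | obs) = 17/192 / 65/192 = 17/65
P(W=2 | obs) = 5/48 / 65/192 = 4/13
P(W=3 | obs) = 11/192 / 65/192 = 11/65
P(W=4 | obs) = 17/192 / 65/192 = 17/65

P(W = 3 | obs) = 11/65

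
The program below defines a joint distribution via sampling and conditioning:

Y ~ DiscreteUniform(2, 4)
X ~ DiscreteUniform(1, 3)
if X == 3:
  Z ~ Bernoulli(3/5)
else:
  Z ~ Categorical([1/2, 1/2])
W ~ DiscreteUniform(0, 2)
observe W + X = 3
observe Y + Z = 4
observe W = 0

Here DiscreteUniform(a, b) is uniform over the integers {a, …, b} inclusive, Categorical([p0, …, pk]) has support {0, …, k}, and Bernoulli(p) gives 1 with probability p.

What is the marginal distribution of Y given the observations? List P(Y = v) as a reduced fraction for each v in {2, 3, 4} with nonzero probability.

Enumerate traces; 2 have nonzero weight after conditioning:
  (Y=3, X=3, Z=1, W=0) weight 1/45
  (Y=4, X=3, Z=0, W=0) weight 2/135
Group by Y:
  weight(Y=3) = 1/45
  weight(Y=4) = 2/135
Total weight = 1/45 + 2/135 = 1/27
P(Y=3 | obs) = 1/45 / 1/27 = 3/5
P(Y=4 | obs) = 2/135 / 1/27 = 2/5

P(Y=3) = 3/5, P(Y=4) = 2/5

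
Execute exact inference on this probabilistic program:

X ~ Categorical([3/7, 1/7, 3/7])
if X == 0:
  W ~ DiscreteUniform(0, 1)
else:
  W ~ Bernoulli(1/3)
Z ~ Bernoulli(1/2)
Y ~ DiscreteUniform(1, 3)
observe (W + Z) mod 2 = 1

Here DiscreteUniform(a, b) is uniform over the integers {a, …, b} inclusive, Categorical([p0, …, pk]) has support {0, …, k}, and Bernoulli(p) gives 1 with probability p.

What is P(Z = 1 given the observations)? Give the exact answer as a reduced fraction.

P(Z = 1 | obs) = 25/42

Enumerate traces; 18 have nonzero weight after conditioning:
  (X=0, W=0, Z=1, Y=1) weight 1/28
  (X=0, W=0, Z=1, Y=2) weight 1/28
  (X=0, W=0, Z=1, Y=3) weight 1/28
  (X=0, W=1, Z=0, Y=1) weight 1/28
  (X=0, W=1, Z=0, Y=2) weight 1/28
  (X=0, W=1, Z=0, Y=3) weight 1/28
  (X=1, W=0, Z=1, Y=1) weight 1/63
  (X=1, W=0, Z=1, Y=2) weight 1/63
  … 10 more
Group by Z:
  weight(Z=0) = 17/84
  weight(Z=1) = 25/84
Total weight = 17/84 + 25/84 = 1/2
P(Z=0 | obs) = 17/84 / 1/2 = 17/42
P(Z=1 | obs) = 25/84 / 1/2 = 25/42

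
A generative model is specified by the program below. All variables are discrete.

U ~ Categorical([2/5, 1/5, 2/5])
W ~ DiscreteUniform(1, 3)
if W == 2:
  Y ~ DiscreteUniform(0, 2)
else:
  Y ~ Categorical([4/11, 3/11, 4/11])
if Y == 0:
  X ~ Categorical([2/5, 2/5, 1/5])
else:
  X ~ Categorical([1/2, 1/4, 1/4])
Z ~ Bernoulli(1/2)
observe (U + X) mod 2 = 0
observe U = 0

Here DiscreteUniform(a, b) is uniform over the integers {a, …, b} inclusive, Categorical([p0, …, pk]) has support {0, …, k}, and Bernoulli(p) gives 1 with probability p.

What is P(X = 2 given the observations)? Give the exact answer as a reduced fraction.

Enumerate traces; 36 have nonzero weight after conditioning:
  (U=0, W=1, Y=0, X=0, Z=0) weight 8/825
  (U=0, W=1, Y=0, X=0, Z=1) weight 8/825
  (U=0, W=1, Y=0, X=2, Z=0) weight 4/825
  (U=0, W=1, Y=0, X=2, Z=1) weight 4/825
  (U=0, W=1, Y=1, X=0, Z=0) weight 1/110
  (U=0, W=1, Y=1, X=0, Z=1) weight 1/110
  (U=0, W=1, Y=1, X=2, Z=0) weight 1/220
  (U=0, W=1, Y=1, X=2, Z=1) weight 1/220
  … 28 more
Group by X:
  weight(X=0) = 92/495
  weight(X=2) = 46/495
Total weight = 92/495 + 46/495 = 46/165
P(X=0 | obs) = 92/495 / 46/165 = 2/3
P(X=2 | obs) = 46/495 / 46/165 = 1/3

P(X = 2 | obs) = 1/3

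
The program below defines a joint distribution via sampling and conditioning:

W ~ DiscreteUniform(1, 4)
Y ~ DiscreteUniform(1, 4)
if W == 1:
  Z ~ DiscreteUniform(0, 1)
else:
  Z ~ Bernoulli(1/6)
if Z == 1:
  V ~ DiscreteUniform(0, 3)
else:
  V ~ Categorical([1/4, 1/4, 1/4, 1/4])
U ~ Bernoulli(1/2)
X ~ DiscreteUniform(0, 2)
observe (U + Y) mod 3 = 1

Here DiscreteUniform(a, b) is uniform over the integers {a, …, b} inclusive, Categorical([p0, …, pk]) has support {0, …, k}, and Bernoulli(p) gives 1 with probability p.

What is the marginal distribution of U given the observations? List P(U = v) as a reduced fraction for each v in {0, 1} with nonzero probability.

P(U=0) = 2/3, P(U=1) = 1/3

Enumerate traces; 288 have nonzero weight after conditioning:
  (W=1, Y=1, Z=0, V=0, U=0, X=0) weight 1/768
  (W=1, Y=1, Z=0, V=0, U=0, X=1) weight 1/768
  (W=1, Y=1, Z=0, V=0, U=0, X=2) weight 1/768
  (W=1, Y=1, Z=0, V=1, U=0, X=0) weight 1/768
  (W=1, Y=1, Z=0, V=1, U=0, X=1) weight 1/768
  (W=1, Y=1, Z=0, V=1, U=0, X=2) weight 1/768
  (W=1, Y=1, Z=0, V=2, U=0, X=0) weight 1/768
  (W=1, Y=1, Z=0, V=2, U=0, X=1) weight 1/768
  (W=1, Y=3, Z=0, V=0, U=1, X=0) weight 1/768
  … 279 more
Group by U:
  weight(U=0) = 1/4
  weight(U=1) = 1/8
Total weight = 1/4 + 1/8 = 3/8
P(U=0 | obs) = 1/4 / 3/8 = 2/3
P(U=1 | obs) = 1/8 / 3/8 = 1/3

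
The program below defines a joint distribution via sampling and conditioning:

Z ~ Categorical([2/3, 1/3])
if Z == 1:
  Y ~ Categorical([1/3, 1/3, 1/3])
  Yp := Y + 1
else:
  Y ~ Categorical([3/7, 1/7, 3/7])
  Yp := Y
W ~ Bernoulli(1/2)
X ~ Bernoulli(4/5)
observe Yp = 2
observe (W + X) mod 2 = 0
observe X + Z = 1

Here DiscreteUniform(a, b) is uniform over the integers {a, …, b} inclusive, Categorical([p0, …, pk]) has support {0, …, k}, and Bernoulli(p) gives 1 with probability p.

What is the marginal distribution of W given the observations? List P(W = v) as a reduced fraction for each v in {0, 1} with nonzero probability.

P(W=0) = 7/79, P(W=1) = 72/79

Enumerate traces; 2 have nonzero weight after conditioning:
  (Z=0, Y=2, W=1, X=1) weight 4/35
  (Z=1, Y=1, W=0, X=0) weight 1/90
Group by W:
  weight(W=0) = 1/90
  weight(W=1) = 4/35
Total weight = 1/90 + 4/35 = 79/630
P(W=0 | obs) = 1/90 / 79/630 = 7/79
P(W=1 | obs) = 4/35 / 79/630 = 72/79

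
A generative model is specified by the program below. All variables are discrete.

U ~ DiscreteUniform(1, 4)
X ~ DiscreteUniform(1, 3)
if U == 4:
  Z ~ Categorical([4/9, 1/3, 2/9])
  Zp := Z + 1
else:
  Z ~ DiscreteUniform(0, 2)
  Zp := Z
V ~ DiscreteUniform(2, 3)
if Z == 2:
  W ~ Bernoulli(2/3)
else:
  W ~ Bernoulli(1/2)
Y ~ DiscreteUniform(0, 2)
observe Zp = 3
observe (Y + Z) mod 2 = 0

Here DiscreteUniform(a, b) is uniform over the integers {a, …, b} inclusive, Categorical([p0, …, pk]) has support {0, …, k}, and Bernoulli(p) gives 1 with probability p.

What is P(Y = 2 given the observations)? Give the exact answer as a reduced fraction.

P(Y = 2 | obs) = 1/2

Enumerate traces; 24 have nonzero weight after conditioning:
  (U=4, X=1, Z=2, V=2, W=0, Y=0) weight 1/972
  (U=4, X=1, Z=2, V=2, W=0, Y=2) weight 1/972
  (U=4, X=1, Z=2, V=2, W=1, Y=0) weight 1/486
  (U=4, X=1, Z=2, V=2, W=1, Y=2) weight 1/486
  (U=4, X=1, Z=2, V=3, W=0, Y=0) weight 1/972
  (U=4, X=1, Z=2, V=3, W=0, Y=2) weight 1/972
  (U=4, X=1, Z=2, V=3, W=1, Y=0) weight 1/486
  (U=4, X=1, Z=2, V=3, W=1, Y=2) weight 1/486
  … 16 more
Group by Y:
  weight(Y=0) = 1/54
  weight(Y=2) = 1/54
Total weight = 1/54 + 1/54 = 1/27
P(Y=0 | obs) = 1/54 / 1/27 = 1/2
P(Y=2 | obs) = 1/54 / 1/27 = 1/2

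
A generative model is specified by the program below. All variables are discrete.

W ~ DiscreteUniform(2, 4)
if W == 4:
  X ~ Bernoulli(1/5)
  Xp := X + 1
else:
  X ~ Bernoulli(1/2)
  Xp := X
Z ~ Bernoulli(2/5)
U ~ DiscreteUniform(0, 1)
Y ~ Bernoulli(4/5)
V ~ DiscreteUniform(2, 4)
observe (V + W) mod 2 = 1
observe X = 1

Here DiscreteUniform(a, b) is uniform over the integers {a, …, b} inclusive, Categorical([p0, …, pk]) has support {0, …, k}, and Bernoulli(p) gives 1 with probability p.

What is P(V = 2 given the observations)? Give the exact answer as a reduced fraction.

P(V = 2 | obs) = 5/17

Enumerate traces; 32 have nonzero weight after conditioning:
  (W=2, X=1, Z=0, U=0, Y=0, V=3) weight 1/300
  (W=2, X=1, Z=0, U=0, Y=1, V=3) weight 1/75
  (W=2, X=1, Z=0, U=1, Y=0, V=3) weight 1/300
  (W=2, X=1, Z=0, U=1, Y=1, V=3) weight 1/75
  (W=2, X=1, Z=1, U=0, Y=0, V=3) weight 1/450
  (W=2, X=1, Z=1, U=0, Y=1, V=3) weight 2/225
  (W=2, X=1, Z=1, U=1, Y=0, V=3) weight 1/450
  (W=2, X=1, Z=1, U=1, Y=1, V=3) weight 2/225
  (W=3, X=1, Z=0, U=0, Y=0, V=2) weight 1/300
  (W=3, X=1, Z=0, U=0, Y=0, V=4) weight 1/300
  … 22 more
Group by V:
  weight(V=2) = 1/18
  weight(V=3) = 7/90
  weight(V=4) = 1/18
Total weight = 1/18 + 7/90 + 1/18 = 17/90
P(V=2 | obs) = 1/18 / 17/90 = 5/17
P(V=3 | obs) = 7/90 / 17/90 = 7/17
P(V=4 | obs) = 1/18 / 17/90 = 5/17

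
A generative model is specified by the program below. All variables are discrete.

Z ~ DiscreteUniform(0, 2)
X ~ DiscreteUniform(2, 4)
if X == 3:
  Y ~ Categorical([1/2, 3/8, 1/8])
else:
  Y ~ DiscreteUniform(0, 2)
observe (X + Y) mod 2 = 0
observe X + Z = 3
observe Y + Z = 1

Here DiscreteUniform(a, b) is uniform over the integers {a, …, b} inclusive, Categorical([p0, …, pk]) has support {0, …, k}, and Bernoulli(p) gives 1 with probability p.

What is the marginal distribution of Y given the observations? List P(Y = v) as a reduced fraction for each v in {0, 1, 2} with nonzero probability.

P(Y=0) = 8/17, P(Y=1) = 9/17

Enumerate traces; 2 have nonzero weight after conditioning:
  (Z=0, X=3, Y=1) weight 1/24
  (Z=1, X=2, Y=0) weight 1/27
Group by Y:
  weight(Y=0) = 1/27
  weight(Y=1) = 1/24
Total weight = 1/27 + 1/24 = 17/216
P(Y=0 | obs) = 1/27 / 17/216 = 8/17
P(Y=1 | obs) = 1/24 / 17/216 = 9/17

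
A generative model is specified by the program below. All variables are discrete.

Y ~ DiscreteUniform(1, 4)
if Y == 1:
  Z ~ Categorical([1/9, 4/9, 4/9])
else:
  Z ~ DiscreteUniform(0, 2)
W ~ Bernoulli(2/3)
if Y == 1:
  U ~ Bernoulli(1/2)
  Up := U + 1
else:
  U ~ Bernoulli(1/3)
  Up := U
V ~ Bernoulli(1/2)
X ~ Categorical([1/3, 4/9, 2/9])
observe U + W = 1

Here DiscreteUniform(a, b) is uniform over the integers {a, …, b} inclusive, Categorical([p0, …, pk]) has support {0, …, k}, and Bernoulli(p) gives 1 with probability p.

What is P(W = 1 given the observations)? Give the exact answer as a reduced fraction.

Enumerate traces; 144 have nonzero weight after conditioning:
  (Y=1, Z=0, W=0, U=1, V=0, X=0) weight 1/1296
  (Y=1, Z=0, W=0, U=1, V=0, X=1) weight 1/972
  (Y=1, Z=0, W=0, U=1, V=0, X=2) weight 1/1944
  (Y=1, Z=0, W=0, U=1, V=1, X=0) weight 1/1296
  (Y=1, Z=0, W=0, U=1, V=1, X=1) weight 1/972
  (Y=1, Z=0, W=0, U=1, V=1, X=2) weight 1/1944
  (Y=1, Z=0, W=1, U=0, V=0, X=0) weight 1/648
  (Y=1, Z=0, W=1, U=0, V=0, X=1) weight 1/486
  … 136 more
Group by W:
  weight(W=0) = 1/8
  weight(W=1) = 5/12
Total weight = 1/8 + 5/12 = 13/24
P(W=0 | obs) = 1/8 / 13/24 = 3/13
P(W=1 | obs) = 5/12 / 13/24 = 10/13

P(W = 1 | obs) = 10/13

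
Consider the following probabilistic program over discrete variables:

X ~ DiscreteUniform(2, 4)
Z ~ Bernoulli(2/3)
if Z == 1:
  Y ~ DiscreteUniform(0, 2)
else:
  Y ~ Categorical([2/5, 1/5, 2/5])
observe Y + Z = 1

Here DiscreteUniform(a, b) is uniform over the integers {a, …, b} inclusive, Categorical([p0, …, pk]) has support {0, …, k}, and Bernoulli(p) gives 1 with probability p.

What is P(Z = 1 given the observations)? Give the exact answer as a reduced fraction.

P(Z = 1 | obs) = 10/13

Enumerate traces; 6 have nonzero weight after conditioning:
  (X=2, Z=0, Y=1) weight 1/45
  (X=2, Z=1, Y=0) weight 2/27
  (X=3, Z=0, Y=1) weight 1/45
  (X=3, Z=1, Y=0) weight 2/27
  (X=4, Z=0, Y=1) weight 1/45
  (X=4, Z=1, Y=0) weight 2/27
Group by Z:
  weight(Z=0) = 1/15
  weight(Z=1) = 2/9
Total weight = 1/15 + 2/9 = 13/45
P(Z=0 | obs) = 1/15 / 13/45 = 3/13
P(Z=1 | obs) = 2/9 / 13/45 = 10/13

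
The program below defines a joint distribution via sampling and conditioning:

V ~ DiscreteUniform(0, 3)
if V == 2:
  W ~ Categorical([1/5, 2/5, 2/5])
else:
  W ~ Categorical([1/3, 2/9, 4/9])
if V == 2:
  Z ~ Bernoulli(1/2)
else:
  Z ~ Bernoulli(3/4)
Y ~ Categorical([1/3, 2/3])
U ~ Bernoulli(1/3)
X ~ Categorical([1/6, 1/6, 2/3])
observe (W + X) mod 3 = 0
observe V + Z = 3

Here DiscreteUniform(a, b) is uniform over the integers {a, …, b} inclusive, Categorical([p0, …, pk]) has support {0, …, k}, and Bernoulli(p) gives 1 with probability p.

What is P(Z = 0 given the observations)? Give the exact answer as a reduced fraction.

Enumerate traces; 24 have nonzero weight after conditioning:
  (V=2, W=0, Z=1, Y=0, U=0, X=0) weight 1/1080
  (V=2, W=0, Z=1, Y=0, U=1, X=0) weight 1/2160
  (V=2, W=0, Z=1, Y=1, U=0, X=0) weight 1/540
  (V=2, W=0, Z=1, Y=1, U=1, X=0) weight 1/1080
  (V=2, W=1, Z=1, Y=0, U=0, X=2) weight 1/135
  (V=2, W=1, Z=1, Y=0, U=1, X=2) weight 1/270
  (V=2, W=1, Z=1, Y=1, U=0, X=2) weight 2/135
  (V=2, W=1, Z=1, Y=1, U=1, X=2) weight 1/135
  (V=3, W=0, Z=0, Y=0, U=0, X=0) weight 1/1296
  … 15 more
Group by Z:
  weight(Z=0) = 5/288
  weight(Z=1) = 11/240
Total weight = 5/288 + 11/240 = 91/1440
P(Z=0 | obs) = 5/288 / 91/1440 = 25/91
P(Z=1 | obs) = 11/240 / 91/1440 = 66/91

P(Z = 0 | obs) = 25/91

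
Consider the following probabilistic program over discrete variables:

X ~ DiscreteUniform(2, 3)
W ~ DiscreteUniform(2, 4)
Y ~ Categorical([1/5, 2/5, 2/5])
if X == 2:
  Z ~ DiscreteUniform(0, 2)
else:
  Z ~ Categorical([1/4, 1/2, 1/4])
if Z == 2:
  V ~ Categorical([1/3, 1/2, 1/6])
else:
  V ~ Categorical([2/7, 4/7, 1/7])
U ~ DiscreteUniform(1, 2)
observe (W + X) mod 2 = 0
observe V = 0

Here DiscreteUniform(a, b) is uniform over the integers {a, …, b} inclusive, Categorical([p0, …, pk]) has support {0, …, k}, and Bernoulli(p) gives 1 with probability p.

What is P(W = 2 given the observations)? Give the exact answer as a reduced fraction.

P(W = 2 | obs) = 76/227

Enumerate traces; 54 have nonzero weight after conditioning:
  (X=2, W=2, Y=0, Z=0, V=0, U=1) weight 1/630
  (X=2, W=2, Y=0, Z=0, V=0, U=2) weight 1/630
  (X=2, W=2, Y=0, Z=1, V=0, U=1) weight 1/630
  (X=2, W=2, Y=0, Z=1, V=0, U=2) weight 1/630
  (X=2, W=2, Y=0, Z=2, V=0, U=1) weight 1/540
  (X=2, W=2, Y=0, Z=2, V=0, U=2) weight 1/540
  (X=2, W=2, Y=1, Z=0, V=0, U=1) weight 1/315
  (X=2, W=2, Y=1, Z=0, V=0, U=2) weight 1/315
  (X=2, W=4, Y=0, Z=0, V=0, U=1) weight 1/630
  (X=3, W=3, Y=0, Z=0, V=0, U=1) weight 1/840
  … 44 more
Group by W:
  weight(W=2) = 19/378
  weight(W=3) = 25/504
  weight(W=4) = 19/378
Total weight = 19/378 + 25/504 + 19/378 = 227/1512
P(W=2 | obs) = 19/378 / 227/1512 = 76/227
P(W=3 | obs) = 25/504 / 227/1512 = 75/227
P(W=4 | obs) = 19/378 / 227/1512 = 76/227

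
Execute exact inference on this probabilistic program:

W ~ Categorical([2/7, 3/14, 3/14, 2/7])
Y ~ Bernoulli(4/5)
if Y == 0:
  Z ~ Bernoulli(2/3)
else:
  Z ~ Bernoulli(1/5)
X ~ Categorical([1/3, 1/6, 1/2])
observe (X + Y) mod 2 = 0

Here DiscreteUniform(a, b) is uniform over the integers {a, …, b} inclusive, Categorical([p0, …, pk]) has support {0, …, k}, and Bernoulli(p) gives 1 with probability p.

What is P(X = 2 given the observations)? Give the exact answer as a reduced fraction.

Enumerate traces; 24 have nonzero weight after conditioning:
  (W=0, Y=0, Z=0, X=0) weight 2/315
  (W=0, Y=0, Z=0, X=2) weight 1/105
  (W=0, Y=0, Z=1, X=0) weight 4/315
  (W=0, Y=0, Z=1, X=2) weight 2/105
  (W=0, Y=1, Z=0, X=1) weight 16/525
  (W=0, Y=1, Z=1, X=1) weight 4/525
  (W=1, Y=0, Z=0, X=0) weight 1/210
  (W=1, Y=0, Z=0, X=2) weight 1/140
  … 16 more
Group by X:
  weight(X=0) = 1/15
  weight(X=1) = 2/15
  weight(X=2) = 1/10
Total weight = 1/15 + 2/15 + 1/10 = 3/10
P(X=0 | obs) = 1/15 / 3/10 = 2/9
P(X=1 | obs) = 2/15 / 3/10 = 4/9
P(X=2 | obs) = 1/10 / 3/10 = 1/3

P(X = 2 | obs) = 1/3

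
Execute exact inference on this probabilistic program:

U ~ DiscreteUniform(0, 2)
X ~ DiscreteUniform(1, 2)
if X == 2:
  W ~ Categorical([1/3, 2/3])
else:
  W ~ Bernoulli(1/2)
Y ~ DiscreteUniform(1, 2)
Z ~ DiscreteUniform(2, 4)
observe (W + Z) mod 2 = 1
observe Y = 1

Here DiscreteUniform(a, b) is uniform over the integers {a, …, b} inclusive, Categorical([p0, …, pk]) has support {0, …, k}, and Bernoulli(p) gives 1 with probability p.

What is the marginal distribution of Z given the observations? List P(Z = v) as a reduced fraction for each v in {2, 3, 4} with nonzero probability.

Enumerate traces; 18 have nonzero weight after conditioning:
  (U=0, X=1, W=0, Y=1, Z=3) weight 1/72
  (U=0, X=1, W=1, Y=1, Z=2) weight 1/72
  (U=0, X=1, W=1, Y=1, Z=4) weight 1/72
  (U=0, X=2, W=0, Y=1, Z=3) weight 1/108
  (U=0, X=2, W=1, Y=1, Z=2) weight 1/54
  (U=0, X=2, W=1, Y=1, Z=4) weight 1/54
  (U=1, X=1, W=0, Y=1, Z=3) weight 1/72
  (U=1, X=1, W=1, Y=1, Z=2) weight 1/72
  … 10 more
Group by Z:
  weight(Z=2) = 7/72
  weight(Z=3) = 5/72
  weight(Z=4) = 7/72
Total weight = 7/72 + 5/72 + 7/72 = 19/72
P(Z=2 | obs) = 7/72 / 19/72 = 7/19
P(Z=3 | obs) = 5/72 / 19/72 = 5/19
P(Z=4 | obs) = 7/72 / 19/72 = 7/19

P(Z=2) = 7/19, P(Z=3) = 5/19, P(Z=4) = 7/19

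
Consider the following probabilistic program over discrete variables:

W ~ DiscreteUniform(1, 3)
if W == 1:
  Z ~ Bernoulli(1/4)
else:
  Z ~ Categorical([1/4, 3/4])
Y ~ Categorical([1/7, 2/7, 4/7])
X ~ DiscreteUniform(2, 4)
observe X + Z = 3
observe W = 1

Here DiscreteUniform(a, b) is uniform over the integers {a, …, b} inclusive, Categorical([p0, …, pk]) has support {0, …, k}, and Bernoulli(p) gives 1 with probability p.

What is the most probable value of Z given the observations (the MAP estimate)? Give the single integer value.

Enumerate traces; 6 have nonzero weight after conditioning:
  (W=1, Z=0, Y=0, X=3) weight 1/84
  (W=1, Z=0, Y=1, X=3) weight 1/42
  (W=1, Z=0, Y=2, X=3) weight 1/21
  (W=1, Z=1, Y=0, X=2) weight 1/252
  (W=1, Z=1, Y=1, X=2) weight 1/126
  (W=1, Z=1, Y=2, X=2) weight 1/63
Group by Z:
  weight(Z=0) = 1/12
  weight(Z=1) = 1/36
Total weight = 1/12 + 1/36 = 1/9
P(Z=0 | obs) = 1/12 / 1/9 = 3/4
P(Z=1 | obs) = 1/36 / 1/9 = 1/4
argmax = 0

argmax_v P(Z = v | obs) = 0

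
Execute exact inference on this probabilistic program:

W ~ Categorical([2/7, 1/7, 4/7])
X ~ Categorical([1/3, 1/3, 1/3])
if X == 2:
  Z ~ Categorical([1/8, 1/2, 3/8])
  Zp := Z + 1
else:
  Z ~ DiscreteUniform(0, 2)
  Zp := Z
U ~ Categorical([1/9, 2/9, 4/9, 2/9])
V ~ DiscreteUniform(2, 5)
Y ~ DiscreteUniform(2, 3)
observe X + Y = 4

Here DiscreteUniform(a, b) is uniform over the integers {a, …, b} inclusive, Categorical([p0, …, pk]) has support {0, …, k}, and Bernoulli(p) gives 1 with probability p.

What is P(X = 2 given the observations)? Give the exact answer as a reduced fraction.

P(X = 2 | obs) = 1/2

Enumerate traces; 288 have nonzero weight after conditioning:
  (W=0, X=1, Z=0, U=0, V=2, Y=3) weight 1/2268
  (W=0, X=1, Z=0, U=0, V=3, Y=3) weight 1/2268
  (W=0, X=1, Z=0, U=0, V=4, Y=3) weight 1/2268
  (W=0, X=1, Z=0, U=0, V=5, Y=3) weight 1/2268
  (W=0, X=1, Z=0, U=1, V=2, Y=3) weight 1/1134
  (W=0, X=1, Z=0, U=1, V=3, Y=3) weight 1/1134
  (W=0, X=1, Z=0, U=1, V=4, Y=3) weight 1/1134
  (W=0, X=1, Z=0, U=1, V=5, Y=3) weight 1/1134
  (W=0, X=2, Z=0, U=0, V=2, Y=2) weight 1/6048
  … 279 more
Group by X:
  weight(X=1) = 1/6
  weight(X=2) = 1/6
Total weight = 1/6 + 1/6 = 1/3
P(X=1 | obs) = 1/6 / 1/3 = 1/2
P(X=2 | obs) = 1/6 / 1/3 = 1/2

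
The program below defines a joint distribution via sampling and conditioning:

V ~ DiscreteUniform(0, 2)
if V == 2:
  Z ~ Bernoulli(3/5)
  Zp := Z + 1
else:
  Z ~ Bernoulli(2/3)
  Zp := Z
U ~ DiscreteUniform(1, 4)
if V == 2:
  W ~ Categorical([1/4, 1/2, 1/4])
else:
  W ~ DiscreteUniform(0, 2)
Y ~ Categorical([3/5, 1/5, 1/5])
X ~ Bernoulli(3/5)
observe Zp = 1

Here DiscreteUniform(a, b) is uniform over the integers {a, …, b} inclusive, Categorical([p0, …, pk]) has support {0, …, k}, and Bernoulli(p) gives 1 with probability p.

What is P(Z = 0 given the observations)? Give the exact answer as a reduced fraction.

P(Z = 0 | obs) = 3/13

Enumerate traces; 216 have nonzero weight after conditioning:
  (V=0, Z=1, U=1, W=0, Y=0, X=0) weight 1/225
  (V=0, Z=1, U=1, W=0, Y=0, X=1) weight 1/150
  (V=0, Z=1, U=1, W=0, Y=1, X=0) weight 1/675
  (V=0, Z=1, U=1, W=0, Y=1, X=1) weight 1/450
  (V=0, Z=1, U=1, W=0, Y=2, X=0) weight 1/675
  (V=0, Z=1, U=1, W=0, Y=2, X=1) weight 1/450
  (V=0, Z=1, U=1, W=1, Y=0, X=0) weight 1/225
  (V=0, Z=1, U=1, W=1, Y=0, X=1) weight 1/150
  (V=2, Z=0, U=1, W=0, Y=0, X=0) weight 1/500
  … 207 more
Group by Z:
  weight(Z=0) = 2/15
  weight(Z=1) = 4/9
Total weight = 2/15 + 4/9 = 26/45
P(Z=0 | obs) = 2/15 / 26/45 = 3/13
P(Z=1 | obs) = 4/9 / 26/45 = 10/13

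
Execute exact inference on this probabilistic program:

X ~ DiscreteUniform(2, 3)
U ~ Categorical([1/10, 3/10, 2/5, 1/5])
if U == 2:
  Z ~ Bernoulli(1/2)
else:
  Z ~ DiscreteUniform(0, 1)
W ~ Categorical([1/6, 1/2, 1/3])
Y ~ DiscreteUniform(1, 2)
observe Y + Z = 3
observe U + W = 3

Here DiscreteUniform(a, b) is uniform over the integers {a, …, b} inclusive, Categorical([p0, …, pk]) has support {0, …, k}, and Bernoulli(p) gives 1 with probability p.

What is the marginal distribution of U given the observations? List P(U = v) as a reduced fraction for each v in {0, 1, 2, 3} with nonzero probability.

Enumerate traces; 6 have nonzero weight after conditioning:
  (X=2, U=1, Z=1, W=2, Y=2) weight 1/80
  (X=2, U=2, Z=1, W=1, Y=2) weight 1/40
  (X=2, U=3, Z=1, W=0, Y=2) weight 1/240
  (X=3, U=1, Z=1, W=2, Y=2) weight 1/80
  (X=3, U=2, Z=1, W=1, Y=2) weight 1/40
  (X=3, U=3, Z=1, W=0, Y=2) weight 1/240
Group by U:
  weight(U=1) = 1/40
  weight(U=2) = 1/20
  weight(U=3) = 1/120
Total weight = 1/40 + 1/20 + 1/120 = 1/12
P(U=1 | obs) = 1/40 / 1/12 = 3/10
P(U=2 | obs) = 1/20 / 1/12 = 3/5
P(U=3 | obs) = 1/120 / 1/12 = 1/10

P(U=1) = 3/10, P(U=2) = 3/5, P(U=3) = 1/10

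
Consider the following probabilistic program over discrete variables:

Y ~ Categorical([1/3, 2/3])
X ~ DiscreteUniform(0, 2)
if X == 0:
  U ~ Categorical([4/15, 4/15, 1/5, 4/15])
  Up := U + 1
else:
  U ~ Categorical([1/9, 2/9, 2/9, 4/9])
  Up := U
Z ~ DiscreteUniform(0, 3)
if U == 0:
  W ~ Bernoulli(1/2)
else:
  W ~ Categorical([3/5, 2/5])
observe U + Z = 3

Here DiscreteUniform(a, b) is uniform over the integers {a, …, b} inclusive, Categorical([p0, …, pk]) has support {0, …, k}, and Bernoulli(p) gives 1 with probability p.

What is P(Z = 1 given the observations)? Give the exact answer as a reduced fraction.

Enumerate traces; 48 have nonzero weight after conditioning:
  (Y=0, X=0, U=0, Z=3, W=0) weight 1/270
  (Y=0, X=0, U=0, Z=3, W=1) weight 1/270
  (Y=0, X=0, U=1, Z=2, W=0) weight 1/225
  (Y=0, X=0, U=1, Z=2, W=1) weight 2/675
  (Y=0, X=0, U=2, Z=1, W=0) weight 1/300
  (Y=0, X=0, U=2, Z=1, W=1) weight 1/450
  (Y=0, X=0, U=3, Z=0, W=0) weight 1/225
  (Y=0, X=0, U=3, Z=0, W=1) weight 2/675
  … 40 more
Group by Z:
  weight(Z=0) = 13/135
  weight(Z=1) = 29/540
  weight(Z=2) = 8/135
  weight(Z=3) = 11/270
Total weight = 13/135 + 29/540 + 8/135 + 11/270 = 1/4
P(Z=0 | obs) = 13/135 / 1/4 = 52/135
P(Z=1 | obs) = 29/540 / 1/4 = 29/135
P(Z=2 | obs) = 8/135 / 1/4 = 32/135
P(Z=3 | obs) = 11/270 / 1/4 = 22/135

P(Z = 1 | obs) = 29/135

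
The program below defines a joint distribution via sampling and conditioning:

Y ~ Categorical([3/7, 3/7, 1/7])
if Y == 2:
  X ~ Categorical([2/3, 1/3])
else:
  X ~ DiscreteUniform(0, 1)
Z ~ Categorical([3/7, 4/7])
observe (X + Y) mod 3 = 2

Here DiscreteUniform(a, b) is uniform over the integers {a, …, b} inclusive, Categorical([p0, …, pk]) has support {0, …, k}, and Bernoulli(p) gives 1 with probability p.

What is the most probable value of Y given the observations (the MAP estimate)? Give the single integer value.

argmax_v P(Y = v | obs) = 1

Enumerate traces; 4 have nonzero weight after conditioning:
  (Y=1, X=1, Z=0) weight 9/98
  (Y=1, X=1, Z=1) weight 6/49
  (Y=2, X=0, Z=0) weight 2/49
  (Y=2, X=0, Z=1) weight 8/147
Group by Y:
  weight(Y=1) = 3/14
  weight(Y=2) = 2/21
Total weight = 3/14 + 2/21 = 13/42
P(Y=1 | obs) = 3/14 / 13/42 = 9/13
P(Y=2 | obs) = 2/21 / 13/42 = 4/13
argmax = 1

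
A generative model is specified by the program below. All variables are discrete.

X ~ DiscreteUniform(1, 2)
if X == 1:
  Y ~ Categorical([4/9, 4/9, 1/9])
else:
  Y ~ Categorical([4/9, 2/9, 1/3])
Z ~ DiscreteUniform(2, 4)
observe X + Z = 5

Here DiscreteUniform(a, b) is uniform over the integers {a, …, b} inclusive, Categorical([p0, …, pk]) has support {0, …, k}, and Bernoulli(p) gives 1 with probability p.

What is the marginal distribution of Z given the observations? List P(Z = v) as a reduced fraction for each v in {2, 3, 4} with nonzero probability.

P(Z=3) = 1/2, P(Z=4) = 1/2

Enumerate traces; 6 have nonzero weight after conditioning:
  (X=1, Y=0, Z=4) weight 2/27
  (X=1, Y=1, Z=4) weight 2/27
  (X=1, Y=2, Z=4) weight 1/54
  (X=2, Y=0, Z=3) weight 2/27
  (X=2, Y=1, Z=3) weight 1/27
  (X=2, Y=2, Z=3) weight 1/18
Group by Z:
  weight(Z=3) = 1/6
  weight(Z=4) = 1/6
Total weight = 1/6 + 1/6 = 1/3
P(Z=3 | obs) = 1/6 / 1/3 = 1/2
P(Z=4 | obs) = 1/6 / 1/3 = 1/2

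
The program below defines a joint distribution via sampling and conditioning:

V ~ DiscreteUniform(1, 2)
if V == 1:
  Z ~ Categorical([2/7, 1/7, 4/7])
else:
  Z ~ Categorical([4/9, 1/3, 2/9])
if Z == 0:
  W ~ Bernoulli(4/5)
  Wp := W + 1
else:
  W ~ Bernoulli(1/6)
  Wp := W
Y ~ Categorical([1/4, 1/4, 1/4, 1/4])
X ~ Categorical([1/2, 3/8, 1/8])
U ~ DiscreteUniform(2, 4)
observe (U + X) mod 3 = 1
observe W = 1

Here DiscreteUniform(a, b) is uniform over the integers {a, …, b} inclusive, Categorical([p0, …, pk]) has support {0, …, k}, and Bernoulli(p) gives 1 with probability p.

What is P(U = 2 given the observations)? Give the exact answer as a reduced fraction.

Enumerate traces; 72 have nonzero weight after conditioning:
  (V=1, Z=0, W=1, Y=0, X=0, U=4) weight 1/210
  (V=1, Z=0, W=1, Y=0, X=1, U=3) weight 1/280
  (V=1, Z=0, W=1, Y=0, X=2, U=2) weight 1/840
  (V=1, Z=0, W=1, Y=1, X=0, U=4) weight 1/210
  (V=1, Z=0, W=1, Y=1, X=1, U=3) weight 1/280
  (V=1, Z=0, W=1, Y=1, X=2, U=2) weight 1/840
  (V=1, Z=0, W=1, Y=2, X=0, U=4) weight 1/210
  (V=1, Z=0, W=1, Y=2, X=1, U=3) weight 1/280
  … 64 more
Group by U:
  weight(U=2) = 47/2835
  weight(U=3) = 47/945
  weight(U=4) = 188/2835
Total weight = 47/2835 + 47/945 + 188/2835 = 376/2835
P(U=2 | obs) = 47/2835 / 376/2835 = 1/8
P(U=3 | obs) = 47/945 / 376/2835 = 3/8
P(U=4 | obs) = 188/2835 / 376/2835 = 1/2

P(U = 2 | obs) = 1/8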